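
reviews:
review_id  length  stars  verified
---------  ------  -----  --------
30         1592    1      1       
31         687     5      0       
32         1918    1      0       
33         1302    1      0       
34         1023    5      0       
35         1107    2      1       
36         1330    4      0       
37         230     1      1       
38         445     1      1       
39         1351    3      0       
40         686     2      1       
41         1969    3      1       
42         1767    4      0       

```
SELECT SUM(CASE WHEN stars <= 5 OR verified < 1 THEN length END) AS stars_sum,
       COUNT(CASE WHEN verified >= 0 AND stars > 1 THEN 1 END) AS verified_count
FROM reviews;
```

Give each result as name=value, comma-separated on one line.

[stars_sum: stars <= 5 OR verified < 1]
review_id=30: ✓ → 1592
review_id=31: ✓ → 687
review_id=32: ✓ → 1918
review_id=33: ✓ → 1302
review_id=34: ✓ → 1023
review_id=35: ✓ → 1107
review_id=36: ✓ → 1330
review_id=37: ✓ → 230
review_id=38: ✓ → 445
review_id=39: ✓ → 1351
review_id=40: ✓ → 686
review_id=41: ✓ → 1969
review_id=42: ✓ → 1767
stars_sum = 1592 + 687 + 1918 + 1302 + 1023 + 1107 + 1330 + 230 + 445 + 1351 + 686 + 1969 + 1767 = 15407
—
[verified_count: verified >= 0 AND stars > 1]
review_id=30: ✗
review_id=31: ✓ → 1
review_id=32: ✗
review_id=33: ✗
review_id=34: ✓ → 1
review_id=35: ✓ → 1
review_id=36: ✓ → 1
review_id=37: ✗
review_id=38: ✗
review_id=39: ✓ → 1
review_id=40: ✓ → 1
review_id=41: ✓ → 1
review_id=42: ✓ → 1
verified_count = COUNT(1, 1, 1, 1, 1, 1, 1, 1) = 8

stars_sum=15407, verified_count=8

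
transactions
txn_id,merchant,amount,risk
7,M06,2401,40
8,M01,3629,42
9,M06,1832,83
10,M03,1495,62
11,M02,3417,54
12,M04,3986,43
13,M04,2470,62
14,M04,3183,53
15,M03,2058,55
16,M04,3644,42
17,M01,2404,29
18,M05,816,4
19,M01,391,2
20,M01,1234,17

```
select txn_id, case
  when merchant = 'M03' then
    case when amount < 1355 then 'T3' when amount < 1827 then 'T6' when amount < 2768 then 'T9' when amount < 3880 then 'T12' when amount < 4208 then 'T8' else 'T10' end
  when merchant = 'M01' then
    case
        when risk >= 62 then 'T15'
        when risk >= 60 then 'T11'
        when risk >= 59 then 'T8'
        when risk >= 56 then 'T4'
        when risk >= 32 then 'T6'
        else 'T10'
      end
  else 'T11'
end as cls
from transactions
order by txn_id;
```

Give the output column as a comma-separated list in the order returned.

T11, T6, T11, T6, T11, T11, T11, T11, T9, T11, T10, T11, T10, T10

txn_id=7: merchant='M06' → outer ELSE → T11
txn_id=8: merchant='M01' → inner[risk >= 32] → T6
txn_id=9: merchant='M06' → outer ELSE → T11
txn_id=10: merchant='M03' → inner[amount < 1827] → T6
txn_id=11: merchant='M02' → outer ELSE → T11
txn_id=12: merchant='M04' → outer ELSE → T11
txn_id=13: merchant='M04' → outer ELSE → T11
txn_id=14: merchant='M04' → outer ELSE → T11
txn_id=15: merchant='M03' → inner[amount < 2768] → T9
txn_id=16: merchant='M04' → outer ELSE → T11
txn_id=17: merchant='M01' → inner[ELSE] → T10
txn_id=18: merchant='M05' → outer ELSE → T11
txn_id=19: merchant='M01' → inner[ELSE] → T10
txn_id=20: merchant='M01' → inner[ELSE] → T10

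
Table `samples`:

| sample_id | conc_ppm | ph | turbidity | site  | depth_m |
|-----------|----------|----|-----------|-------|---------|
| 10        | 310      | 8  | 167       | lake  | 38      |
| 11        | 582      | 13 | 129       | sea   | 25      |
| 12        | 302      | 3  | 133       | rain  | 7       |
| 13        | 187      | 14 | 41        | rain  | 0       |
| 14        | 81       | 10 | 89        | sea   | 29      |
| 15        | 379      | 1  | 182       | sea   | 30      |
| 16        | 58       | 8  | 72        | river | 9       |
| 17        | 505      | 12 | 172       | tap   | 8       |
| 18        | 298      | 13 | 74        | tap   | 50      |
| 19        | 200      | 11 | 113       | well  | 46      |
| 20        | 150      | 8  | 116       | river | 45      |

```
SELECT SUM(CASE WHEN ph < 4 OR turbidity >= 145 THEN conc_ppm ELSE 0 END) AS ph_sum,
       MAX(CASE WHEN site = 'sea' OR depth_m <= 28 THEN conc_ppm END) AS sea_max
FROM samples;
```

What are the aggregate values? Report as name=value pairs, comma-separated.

[ph_sum: ph < 4 OR turbidity >= 145]
sample_id=10: ✓ → 310
sample_id=11: ✗
sample_id=12: ✓ → 302
sample_id=13: ✗
sample_id=14: ✗
sample_id=15: ✓ → 379
sample_id=16: ✗
sample_id=17: ✓ → 505
sample_id=18: ✗
sample_id=19: ✗
sample_id=20: ✗
ph_sum = 310 + 302 + 379 + 505 = 1496
—
[sea_max: site = 'sea' OR depth_m <= 28]
sample_id=10: ✗
sample_id=11: ✓ → 582
sample_id=12: ✓ → 302
sample_id=13: ✓ → 187
sample_id=14: ✓ → 81
sample_id=15: ✓ → 379
sample_id=16: ✓ → 58
sample_id=17: ✓ → 505
sample_id=18: ✗
sample_id=19: ✗
sample_id=20: ✗
sea_max = MAX(582, 302, 187, 81, 379, 58, 505) = 582

ph_sum=1496, sea_max=582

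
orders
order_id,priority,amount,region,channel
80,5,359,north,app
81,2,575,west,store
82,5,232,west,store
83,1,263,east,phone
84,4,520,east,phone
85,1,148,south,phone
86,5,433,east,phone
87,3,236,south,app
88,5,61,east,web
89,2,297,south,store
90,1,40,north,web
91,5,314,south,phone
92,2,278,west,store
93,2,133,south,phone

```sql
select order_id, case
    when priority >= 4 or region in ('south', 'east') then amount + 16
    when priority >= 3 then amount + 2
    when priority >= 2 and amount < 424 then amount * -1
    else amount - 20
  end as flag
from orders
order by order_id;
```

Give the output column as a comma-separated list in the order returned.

375, 555, 248, 279, 536, 164, 449, 252, 77, 313, 20, 330, -278, 149

order_id=80: priority >= 4 or region in ('south', 'east') → 375
order_id=81: ELSE → 555
order_id=82: priority >= 4 or region in ('south', 'east') → 248
order_id=83: priority >= 4 or region in ('south', 'east') → 279
order_id=84: priority >= 4 or region in ('south', 'east') → 536
order_id=85: priority >= 4 or region in ('south', 'east') → 164
order_id=86: priority >= 4 or region in ('south', 'east') → 449
order_id=87: priority >= 4 or region in ('south', 'east') → 252
order_id=88: priority >= 4 or region in ('south', 'east') → 77
order_id=89: priority >= 4 or region in ('south', 'east') → 313
order_id=90: ELSE → 20
order_id=91: priority >= 4 or region in ('south', 'east') → 330
order_id=92: priority >= 2 and amount < 424 → -278
order_id=93: priority >= 4 or region in ('south', 'east') → 149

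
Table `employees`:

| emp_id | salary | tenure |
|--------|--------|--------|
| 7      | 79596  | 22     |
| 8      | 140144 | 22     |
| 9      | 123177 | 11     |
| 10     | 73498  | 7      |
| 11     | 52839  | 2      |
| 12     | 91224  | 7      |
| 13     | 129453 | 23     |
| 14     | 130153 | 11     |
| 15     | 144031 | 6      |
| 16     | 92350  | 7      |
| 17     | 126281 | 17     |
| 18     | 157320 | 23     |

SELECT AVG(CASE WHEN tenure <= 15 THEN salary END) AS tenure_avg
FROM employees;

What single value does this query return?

101038.8571428571

emp_id=7: ✗
emp_id=8: ✗
emp_id=9: ✓ → 123177
emp_id=10: ✓ → 73498
emp_id=11: ✓ → 52839
emp_id=12: ✓ → 91224
emp_id=13: ✗
emp_id=14: ✓ → 130153
emp_id=15: ✓ → 144031
emp_id=16: ✓ → 92350
emp_id=17: ✗
emp_id=18: ✗
tenure_avg = (123177 + 73498 + 52839 + 91224 + 130153 + 144031 + 92350) / 7 = 101038.8571428571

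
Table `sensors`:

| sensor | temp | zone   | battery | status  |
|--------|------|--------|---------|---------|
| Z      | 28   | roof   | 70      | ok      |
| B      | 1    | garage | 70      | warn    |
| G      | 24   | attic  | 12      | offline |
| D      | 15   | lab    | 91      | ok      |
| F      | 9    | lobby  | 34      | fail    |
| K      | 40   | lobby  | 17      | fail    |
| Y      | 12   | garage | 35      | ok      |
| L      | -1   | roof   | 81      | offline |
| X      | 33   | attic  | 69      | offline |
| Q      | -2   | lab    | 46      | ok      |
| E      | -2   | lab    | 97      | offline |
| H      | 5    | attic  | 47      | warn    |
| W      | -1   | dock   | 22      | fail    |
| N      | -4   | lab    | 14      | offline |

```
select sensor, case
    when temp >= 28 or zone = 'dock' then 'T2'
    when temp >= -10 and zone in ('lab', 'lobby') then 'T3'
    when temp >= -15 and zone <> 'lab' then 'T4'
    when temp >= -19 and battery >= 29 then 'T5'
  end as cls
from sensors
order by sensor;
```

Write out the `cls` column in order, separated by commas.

T4, T3, T3, T3, T4, T4, T2, T4, T3, T3, T2, T2, T4, T2

sensor=B: temp >= -15 and zone <> 'lab' → T4
sensor=D: temp >= -10 and zone in ('lab', 'lobby') → T3
sensor=E: temp >= -10 and zone in ('lab', 'lobby') → T3
sensor=F: temp >= -10 and zone in ('lab', 'lobby') → T3
sensor=G: temp >= -15 and zone <> 'lab' → T4
sensor=H: temp >= -15 and zone <> 'lab' → T4
sensor=K: temp >= 28 or zone = 'dock' → T2
sensor=L: temp >= -15 and zone <> 'lab' → T4
sensor=N: temp >= -10 and zone in ('lab', 'lobby') → T3
sensor=Q: temp >= -10 and zone in ('lab', 'lobby') → T3
sensor=W: temp >= 28 or zone = 'dock' → T2
sensor=X: temp >= 28 or zone = 'dock' → T2
sensor=Y: temp >= -15 and zone <> 'lab' → T4
sensor=Z: temp >= 28 or zone = 'dock' → T2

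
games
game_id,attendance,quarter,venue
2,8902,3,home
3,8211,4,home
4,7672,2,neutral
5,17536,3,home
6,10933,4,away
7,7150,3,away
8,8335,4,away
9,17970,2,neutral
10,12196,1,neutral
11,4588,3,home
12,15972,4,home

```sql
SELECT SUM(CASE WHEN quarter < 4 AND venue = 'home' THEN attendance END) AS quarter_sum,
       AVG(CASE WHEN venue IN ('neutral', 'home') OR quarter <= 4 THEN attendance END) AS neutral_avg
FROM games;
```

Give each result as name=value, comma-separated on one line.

quarter_sum=31026, neutral_avg=10860.4545454545

[quarter_sum: quarter < 4 AND venue = 'home']
game_id=2: ✓ → 8902
game_id=3: ✗
game_id=4: ✗
game_id=5: ✓ → 17536
game_id=6: ✗
game_id=7: ✗
game_id=8: ✗
game_id=9: ✗
game_id=10: ✗
game_id=11: ✓ → 4588
game_id=12: ✗
quarter_sum = 8902 + 17536 + 4588 = 31026
—
[neutral_avg: venue IN ('neutral', 'home') OR quarter <= 4]
game_id=2: ✓ → 8902
game_id=3: ✓ → 8211
game_id=4: ✓ → 7672
game_id=5: ✓ → 17536
game_id=6: ✓ → 10933
game_id=7: ✓ → 7150
game_id=8: ✓ → 8335
game_id=9: ✓ → 17970
game_id=10: ✓ → 12196
game_id=11: ✓ → 4588
game_id=12: ✓ → 15972
neutral_avg = (8902 + 8211 + 7672 + 17536 + 10933 + 7150 + 8335 + 17970 + 12196 + 4588 + 15972) / 11 = 10860.4545454545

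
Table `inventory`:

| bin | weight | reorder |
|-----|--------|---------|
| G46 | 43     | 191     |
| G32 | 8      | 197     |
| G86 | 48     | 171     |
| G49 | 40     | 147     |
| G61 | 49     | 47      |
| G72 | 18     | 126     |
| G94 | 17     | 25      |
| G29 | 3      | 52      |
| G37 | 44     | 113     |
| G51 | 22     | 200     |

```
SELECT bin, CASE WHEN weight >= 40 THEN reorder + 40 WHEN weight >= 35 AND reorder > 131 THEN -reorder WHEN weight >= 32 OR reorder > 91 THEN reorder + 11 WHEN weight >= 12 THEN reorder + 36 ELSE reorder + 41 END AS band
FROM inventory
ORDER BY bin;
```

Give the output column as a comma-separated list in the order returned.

bin=G29: ELSE → 93
bin=G32: weight >= 32 OR reorder > 91 → 208
bin=G37: weight >= 40 → 153
bin=G46: weight >= 40 → 231
bin=G49: weight >= 40 → 187
bin=G51: weight >= 32 OR reorder > 91 → 211
bin=G61: weight >= 40 → 87
bin=G72: weight >= 32 OR reorder > 91 → 137
bin=G86: weight >= 40 → 211
bin=G94: weight >= 12 → 61

93, 208, 153, 231, 187, 211, 87, 137, 211, 61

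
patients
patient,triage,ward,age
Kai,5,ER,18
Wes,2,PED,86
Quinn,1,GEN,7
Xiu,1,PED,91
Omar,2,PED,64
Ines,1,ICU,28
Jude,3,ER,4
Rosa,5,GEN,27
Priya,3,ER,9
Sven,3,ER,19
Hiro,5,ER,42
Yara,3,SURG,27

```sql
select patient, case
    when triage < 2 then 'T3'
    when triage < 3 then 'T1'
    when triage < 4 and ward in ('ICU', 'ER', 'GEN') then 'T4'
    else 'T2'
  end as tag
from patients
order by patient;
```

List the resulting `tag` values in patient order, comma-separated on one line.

patient=Hiro: ELSE → T2
patient=Ines: triage < 2 → T3
patient=Jude: triage < 4 and ward in ('ICU', 'ER', 'GEN') → T4
patient=Kai: ELSE → T2
patient=Omar: triage < 3 → T1
patient=Priya: triage < 4 and ward in ('ICU', 'ER', 'GEN') → T4
patient=Quinn: triage < 2 → T3
patient=Rosa: ELSE → T2
patient=Sven: triage < 4 and ward in ('ICU', 'ER', 'GEN') → T4
patient=Wes: triage < 3 → T1
patient=Xiu: triage < 2 → T3
patient=Yara: ELSE → T2

T2, T3, T4, T2, T1, T4, T3, T2, T4, T1, T3, T2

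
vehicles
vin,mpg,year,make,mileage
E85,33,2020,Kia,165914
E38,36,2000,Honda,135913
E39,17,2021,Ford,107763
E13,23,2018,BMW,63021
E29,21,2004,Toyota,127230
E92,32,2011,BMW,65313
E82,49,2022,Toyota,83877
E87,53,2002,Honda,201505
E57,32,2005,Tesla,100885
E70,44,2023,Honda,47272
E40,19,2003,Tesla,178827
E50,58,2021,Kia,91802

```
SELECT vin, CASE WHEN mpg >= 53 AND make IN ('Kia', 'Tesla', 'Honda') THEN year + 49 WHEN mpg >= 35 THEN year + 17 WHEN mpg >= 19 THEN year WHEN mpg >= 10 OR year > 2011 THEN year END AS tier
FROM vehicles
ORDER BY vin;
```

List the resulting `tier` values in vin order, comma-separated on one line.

2018, 2004, 2017, 2021, 2003, 2070, 2005, 2040, 2039, 2020, 2051, 2011

vin=E13: mpg >= 19 → 2018
vin=E29: mpg >= 19 → 2004
vin=E38: mpg >= 35 → 2017
vin=E39: mpg >= 10 OR year > 2011 → 2021
vin=E40: mpg >= 19 → 2003
vin=E50: mpg >= 53 AND make IN ('Kia', 'Tesla', 'Honda') → 2070
vin=E57: mpg >= 19 → 2005
vin=E70: mpg >= 35 → 2040
vin=E82: mpg >= 35 → 2039
vin=E85: mpg >= 19 → 2020
vin=E87: mpg >= 53 AND make IN ('Kia', 'Tesla', 'Honda') → 2051
vin=E92: mpg >= 19 → 2011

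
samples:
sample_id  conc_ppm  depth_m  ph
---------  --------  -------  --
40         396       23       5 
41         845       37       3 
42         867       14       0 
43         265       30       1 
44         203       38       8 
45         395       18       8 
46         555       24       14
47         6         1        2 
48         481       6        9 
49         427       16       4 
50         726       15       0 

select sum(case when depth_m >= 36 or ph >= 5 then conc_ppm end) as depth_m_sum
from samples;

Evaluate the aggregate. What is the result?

sample_id=40: ✓ → 396
sample_id=41: ✓ → 845
sample_id=42: ✗
sample_id=43: ✗
sample_id=44: ✓ → 203
sample_id=45: ✓ → 395
sample_id=46: ✓ → 555
sample_id=47: ✗
sample_id=48: ✓ → 481
sample_id=49: ✗
sample_id=50: ✗
depth_m_sum = 396 + 845 + 203 + 395 + 555 + 481 = 2875

2875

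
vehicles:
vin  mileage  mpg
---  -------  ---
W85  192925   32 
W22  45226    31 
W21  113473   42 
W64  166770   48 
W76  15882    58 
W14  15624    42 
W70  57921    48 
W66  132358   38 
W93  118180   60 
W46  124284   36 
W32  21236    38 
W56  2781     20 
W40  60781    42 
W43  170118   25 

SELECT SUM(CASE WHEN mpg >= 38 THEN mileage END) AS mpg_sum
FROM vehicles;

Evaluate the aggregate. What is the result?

702225

vin=W85: ✗
vin=W22: ✗
vin=W21: ✓ → 113473
vin=W64: ✓ → 166770
vin=W76: ✓ → 15882
vin=W14: ✓ → 15624
vin=W70: ✓ → 57921
vin=W66: ✓ → 132358
vin=W93: ✓ → 118180
vin=W46: ✗
vin=W32: ✓ → 21236
vin=W56: ✗
vin=W40: ✓ → 60781
vin=W43: ✗
mpg_sum = 113473 + 166770 + 15882 + 15624 + 57921 + 132358 + 118180 + 21236 + 60781 = 702225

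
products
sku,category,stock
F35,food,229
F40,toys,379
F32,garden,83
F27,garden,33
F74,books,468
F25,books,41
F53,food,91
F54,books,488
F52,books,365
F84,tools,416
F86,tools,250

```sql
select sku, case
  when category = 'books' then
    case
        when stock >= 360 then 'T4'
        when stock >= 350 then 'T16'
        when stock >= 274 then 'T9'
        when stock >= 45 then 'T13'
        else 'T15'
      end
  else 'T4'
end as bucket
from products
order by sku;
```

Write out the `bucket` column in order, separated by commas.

sku=F25: category='books' → inner[ELSE] → T15
sku=F27: category='garden' → outer ELSE → T4
sku=F32: category='garden' → outer ELSE → T4
sku=F35: category='food' → outer ELSE → T4
sku=F40: category='toys' → outer ELSE → T4
sku=F52: category='books' → inner[stock >= 360] → T4
sku=F53: category='food' → outer ELSE → T4
sku=F54: category='books' → inner[stock >= 360] → T4
sku=F74: category='books' → inner[stock >= 360] → T4
sku=F84: category='tools' → outer ELSE → T4
sku=F86: category='tools' → outer ELSE → T4

T15, T4, T4, T4, T4, T4, T4, T4, T4, T4, T4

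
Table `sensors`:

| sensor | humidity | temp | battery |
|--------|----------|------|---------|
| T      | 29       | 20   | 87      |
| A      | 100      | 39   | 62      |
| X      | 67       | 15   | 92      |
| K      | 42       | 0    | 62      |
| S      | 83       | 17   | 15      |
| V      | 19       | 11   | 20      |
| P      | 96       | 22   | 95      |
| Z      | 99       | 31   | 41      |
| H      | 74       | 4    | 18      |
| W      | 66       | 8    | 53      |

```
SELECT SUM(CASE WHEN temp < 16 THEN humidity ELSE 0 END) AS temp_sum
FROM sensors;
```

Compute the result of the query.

sensor=T: ✗
sensor=A: ✗
sensor=X: ✓ → 67
sensor=K: ✓ → 42
sensor=S: ✗
sensor=V: ✓ → 19
sensor=P: ✗
sensor=Z: ✗
sensor=H: ✓ → 74
sensor=W: ✓ → 66
temp_sum = 67 + 42 + 19 + 74 + 66 = 268

268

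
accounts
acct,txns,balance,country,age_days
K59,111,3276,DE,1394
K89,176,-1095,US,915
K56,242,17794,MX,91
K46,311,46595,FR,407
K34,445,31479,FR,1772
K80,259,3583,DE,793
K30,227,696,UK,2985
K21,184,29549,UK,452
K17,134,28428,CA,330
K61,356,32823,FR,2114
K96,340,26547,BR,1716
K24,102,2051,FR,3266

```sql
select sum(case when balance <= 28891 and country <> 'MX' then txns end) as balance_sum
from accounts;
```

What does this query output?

acct=K59: ✓ → 111
acct=K89: ✓ → 176
acct=K56: ✗
acct=K46: ✗
acct=K34: ✗
acct=K80: ✓ → 259
acct=K30: ✓ → 227
acct=K21: ✗
acct=K17: ✓ → 134
acct=K61: ✗
acct=K96: ✓ → 340
acct=K24: ✓ → 102
balance_sum = 111 + 176 + 259 + 227 + 134 + 340 + 102 = 1349

1349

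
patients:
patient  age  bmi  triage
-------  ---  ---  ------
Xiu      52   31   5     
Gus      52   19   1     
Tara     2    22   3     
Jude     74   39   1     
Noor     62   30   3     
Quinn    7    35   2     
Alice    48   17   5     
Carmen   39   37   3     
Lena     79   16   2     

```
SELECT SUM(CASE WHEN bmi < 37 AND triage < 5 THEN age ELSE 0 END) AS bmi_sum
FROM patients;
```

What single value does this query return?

patient=Xiu: ✗
patient=Gus: ✓ → 52
patient=Tara: ✓ → 2
patient=Jude: ✗
patient=Noor: ✓ → 62
patient=Quinn: ✓ → 7
patient=Alice: ✗
patient=Carmen: ✗
patient=Lena: ✓ → 79
bmi_sum = 52 + 2 + 62 + 7 + 79 = 202

202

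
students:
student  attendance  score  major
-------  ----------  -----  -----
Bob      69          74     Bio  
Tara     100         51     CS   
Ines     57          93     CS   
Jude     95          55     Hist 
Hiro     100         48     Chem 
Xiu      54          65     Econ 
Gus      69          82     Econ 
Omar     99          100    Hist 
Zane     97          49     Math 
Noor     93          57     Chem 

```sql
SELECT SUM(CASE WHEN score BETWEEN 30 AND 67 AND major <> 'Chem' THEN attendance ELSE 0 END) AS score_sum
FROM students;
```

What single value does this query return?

346

student=Bob: ✗
student=Tara: ✓ → 100
student=Ines: ✗
student=Jude: ✓ → 95
student=Hiro: ✗
student=Xiu: ✓ → 54
student=Gus: ✗
student=Omar: ✗
student=Zane: ✓ → 97
student=Noor: ✗
score_sum = 100 + 95 + 54 + 97 = 346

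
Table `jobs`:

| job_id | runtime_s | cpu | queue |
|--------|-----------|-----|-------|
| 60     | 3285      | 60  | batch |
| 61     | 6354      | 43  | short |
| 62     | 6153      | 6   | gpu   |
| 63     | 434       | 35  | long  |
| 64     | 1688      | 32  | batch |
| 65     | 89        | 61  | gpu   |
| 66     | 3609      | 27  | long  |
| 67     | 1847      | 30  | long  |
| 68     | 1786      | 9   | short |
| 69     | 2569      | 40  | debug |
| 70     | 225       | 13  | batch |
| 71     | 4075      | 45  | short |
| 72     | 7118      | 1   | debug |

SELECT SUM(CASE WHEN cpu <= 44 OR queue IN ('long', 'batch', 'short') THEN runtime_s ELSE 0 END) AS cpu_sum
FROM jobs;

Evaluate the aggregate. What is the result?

39143

job_id=60: ✓ → 3285
job_id=61: ✓ → 6354
job_id=62: ✓ → 6153
job_id=63: ✓ → 434
job_id=64: ✓ → 1688
job_id=65: ✗
job_id=66: ✓ → 3609
job_id=67: ✓ → 1847
job_id=68: ✓ → 1786
job_id=69: ✓ → 2569
job_id=70: ✓ → 225
job_id=71: ✓ → 4075
job_id=72: ✓ → 7118
cpu_sum = 3285 + 6354 + 6153 + 434 + 1688 + 3609 + 1847 + 1786 + 2569 + 225 + 4075 + 7118 = 39143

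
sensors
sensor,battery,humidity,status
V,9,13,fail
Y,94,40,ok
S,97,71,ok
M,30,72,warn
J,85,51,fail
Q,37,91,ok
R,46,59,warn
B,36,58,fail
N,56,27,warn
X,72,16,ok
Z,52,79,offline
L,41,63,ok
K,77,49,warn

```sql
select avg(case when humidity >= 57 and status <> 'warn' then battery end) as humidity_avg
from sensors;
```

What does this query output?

52.6

sensor=V: ✗
sensor=Y: ✗
sensor=S: ✓ → 97
sensor=M: ✗
sensor=J: ✗
sensor=Q: ✓ → 37
sensor=R: ✗
sensor=B: ✓ → 36
sensor=N: ✗
sensor=X: ✗
sensor=Z: ✓ → 52
sensor=L: ✓ → 41
sensor=K: ✗
humidity_avg = (97 + 37 + 36 + 52 + 41) / 5 = 52.6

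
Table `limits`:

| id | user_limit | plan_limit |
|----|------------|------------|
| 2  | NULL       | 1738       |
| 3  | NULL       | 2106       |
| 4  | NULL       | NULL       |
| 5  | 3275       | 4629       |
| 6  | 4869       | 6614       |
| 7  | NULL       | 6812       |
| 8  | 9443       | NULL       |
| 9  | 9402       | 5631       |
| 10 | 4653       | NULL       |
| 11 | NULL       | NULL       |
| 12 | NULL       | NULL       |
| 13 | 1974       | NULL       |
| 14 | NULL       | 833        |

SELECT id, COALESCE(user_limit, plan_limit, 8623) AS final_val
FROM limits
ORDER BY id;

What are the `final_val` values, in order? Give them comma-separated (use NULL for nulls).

id=2: user_limit=NULL, plan_limit=1738 → 1738
id=3: user_limit=NULL, plan_limit=2106 → 2106
id=4: user_limit=NULL, plan_limit=NULL, → literal 8623 → 8623
id=5: user_limit=3275 → 3275
id=6: user_limit=4869 → 4869
id=7: user_limit=NULL, plan_limit=6812 → 6812
id=8: user_limit=9443 → 9443
id=9: user_limit=9402 → 9402
id=10: user_limit=4653 → 4653
id=11: user_limit=NULL, plan_limit=NULL, → literal 8623 → 8623
id=12: user_limit=NULL, plan_limit=NULL, → literal 8623 → 8623
id=13: user_limit=1974 → 1974
id=14: user_limit=NULL, plan_limit=833 → 833

1738, 2106, 8623, 3275, 4869, 6812, 9443, 9402, 4653, 8623, 8623, 1974, 833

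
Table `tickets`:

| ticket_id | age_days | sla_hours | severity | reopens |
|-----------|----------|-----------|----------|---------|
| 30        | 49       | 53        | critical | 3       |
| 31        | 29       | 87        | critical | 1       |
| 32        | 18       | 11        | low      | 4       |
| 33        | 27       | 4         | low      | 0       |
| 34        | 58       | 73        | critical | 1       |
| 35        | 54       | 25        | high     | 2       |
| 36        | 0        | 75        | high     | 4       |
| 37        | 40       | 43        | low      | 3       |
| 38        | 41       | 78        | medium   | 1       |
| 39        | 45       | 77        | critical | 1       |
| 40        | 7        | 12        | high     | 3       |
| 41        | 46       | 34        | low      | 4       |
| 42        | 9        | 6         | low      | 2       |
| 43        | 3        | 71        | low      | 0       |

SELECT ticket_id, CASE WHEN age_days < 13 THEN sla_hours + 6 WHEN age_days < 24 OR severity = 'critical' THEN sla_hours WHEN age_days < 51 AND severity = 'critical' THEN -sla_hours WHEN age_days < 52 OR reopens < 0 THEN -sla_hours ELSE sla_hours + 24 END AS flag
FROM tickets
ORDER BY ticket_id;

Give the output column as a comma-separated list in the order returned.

53, 87, 11, -4, 73, 49, 81, -43, -78, 77, 18, -34, 12, 77

ticket_id=30: age_days < 24 OR severity = 'critical' → 53
ticket_id=31: age_days < 24 OR severity = 'critical' → 87
ticket_id=32: age_days < 24 OR severity = 'critical' → 11
ticket_id=33: age_days < 52 OR reopens < 0 → -4
ticket_id=34: age_days < 24 OR severity = 'critical' → 73
ticket_id=35: ELSE → 49
ticket_id=36: age_days < 13 → 81
ticket_id=37: age_days < 52 OR reopens < 0 → -43
ticket_id=38: age_days < 52 OR reopens < 0 → -78
ticket_id=39: age_days < 24 OR severity = 'critical' → 77
ticket_id=40: age_days < 13 → 18
ticket_id=41: age_days < 52 OR reopens < 0 → -34
ticket_id=42: age_days < 13 → 12
ticket_id=43: age_days < 13 → 77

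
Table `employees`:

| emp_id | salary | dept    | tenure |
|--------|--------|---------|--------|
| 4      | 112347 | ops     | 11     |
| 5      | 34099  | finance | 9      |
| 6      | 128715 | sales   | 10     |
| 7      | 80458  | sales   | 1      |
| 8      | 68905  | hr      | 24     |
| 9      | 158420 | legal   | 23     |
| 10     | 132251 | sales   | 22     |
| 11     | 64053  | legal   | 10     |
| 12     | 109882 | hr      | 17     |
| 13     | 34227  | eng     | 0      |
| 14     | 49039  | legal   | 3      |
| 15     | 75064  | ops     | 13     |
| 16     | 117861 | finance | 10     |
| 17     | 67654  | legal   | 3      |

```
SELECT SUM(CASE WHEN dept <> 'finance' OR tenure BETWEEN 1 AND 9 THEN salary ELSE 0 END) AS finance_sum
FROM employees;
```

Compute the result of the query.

emp_id=4: ✓ → 112347
emp_id=5: ✓ → 34099
emp_id=6: ✓ → 128715
emp_id=7: ✓ → 80458
emp_id=8: ✓ → 68905
emp_id=9: ✓ → 158420
emp_id=10: ✓ → 132251
emp_id=11: ✓ → 64053
emp_id=12: ✓ → 109882
emp_id=13: ✓ → 34227
emp_id=14: ✓ → 49039
emp_id=15: ✓ → 75064
emp_id=16: ✗
emp_id=17: ✓ → 67654
finance_sum = 112347 + 34099 + 128715 + 80458 + 68905 + 158420 + 132251 + 64053 + 109882 + 34227 + 49039 + 75064 + 67654 = 1115114

1115114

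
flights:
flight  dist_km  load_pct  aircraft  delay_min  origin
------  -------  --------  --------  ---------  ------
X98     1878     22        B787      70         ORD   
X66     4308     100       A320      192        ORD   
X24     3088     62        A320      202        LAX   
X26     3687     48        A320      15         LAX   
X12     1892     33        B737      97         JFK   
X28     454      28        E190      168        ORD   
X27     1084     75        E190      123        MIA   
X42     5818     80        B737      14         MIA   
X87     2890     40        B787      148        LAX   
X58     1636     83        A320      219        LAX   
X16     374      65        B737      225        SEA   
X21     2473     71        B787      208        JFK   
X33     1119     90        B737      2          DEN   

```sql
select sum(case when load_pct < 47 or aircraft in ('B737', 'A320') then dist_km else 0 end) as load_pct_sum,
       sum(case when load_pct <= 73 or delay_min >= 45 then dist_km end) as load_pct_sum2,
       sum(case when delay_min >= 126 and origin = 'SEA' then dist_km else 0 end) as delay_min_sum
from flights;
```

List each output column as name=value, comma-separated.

[load_pct_sum: load_pct < 47 or aircraft in ('B737', 'A320')]
flight=X98: ✓ → 1878
flight=X66: ✓ → 4308
flight=X24: ✓ → 3088
flight=X26: ✓ → 3687
flight=X12: ✓ → 1892
flight=X28: ✓ → 454
flight=X27: ✗
flight=X42: ✓ → 5818
flight=X87: ✓ → 2890
flight=X58: ✓ → 1636
flight=X16: ✓ → 374
flight=X21: ✗
flight=X33: ✓ → 1119
load_pct_sum = 1878 + 4308 + 3088 + 3687 + 1892 + 454 + 5818 + 2890 + 1636 + 374 + 1119 = 27144
—
[load_pct_sum2: load_pct <= 73 or delay_min >= 45]
flight=X98: ✓ → 1878
flight=X66: ✓ → 4308
flight=X24: ✓ → 3088
flight=X26: ✓ → 3687
flight=X12: ✓ → 1892
flight=X28: ✓ → 454
flight=X27: ✓ → 1084
flight=X42: ✗
flight=X87: ✓ → 2890
flight=X58: ✓ → 1636
flight=X16: ✓ → 374
flight=X21: ✓ → 2473
flight=X33: ✗
load_pct_sum2 = 1878 + 4308 + 3088 + 3687 + 1892 + 454 + 1084 + 2890 + 1636 + 374 + 2473 = 23764
—
[delay_min_sum: delay_min >= 126 and origin = 'SEA']
flight=X98: ✗
flight=X66: ✗
flight=X24: ✗
flight=X26: ✗
flight=X12: ✗
flight=X28: ✗
flight=X27: ✗
flight=X42: ✗
flight=X87: ✗
flight=X58: ✗
flight=X16: ✓ → 374
flight=X21: ✗
flight=X33: ✗
delay_min_sum = 374

load_pct_sum=27144, load_pct_sum2=23764, delay_min_sum=374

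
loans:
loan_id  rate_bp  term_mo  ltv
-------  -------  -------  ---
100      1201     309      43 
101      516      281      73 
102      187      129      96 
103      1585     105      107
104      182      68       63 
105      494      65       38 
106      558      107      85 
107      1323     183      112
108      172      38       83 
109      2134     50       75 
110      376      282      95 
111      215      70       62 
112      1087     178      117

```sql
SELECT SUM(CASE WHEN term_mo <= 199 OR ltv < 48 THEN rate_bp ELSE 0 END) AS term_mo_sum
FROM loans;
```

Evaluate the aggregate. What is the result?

9138

loan_id=100: ✓ → 1201
loan_id=101: ✗
loan_id=102: ✓ → 187
loan_id=103: ✓ → 1585
loan_id=104: ✓ → 182
loan_id=105: ✓ → 494
loan_id=106: ✓ → 558
loan_id=107: ✓ → 1323
loan_id=108: ✓ → 172
loan_id=109: ✓ → 2134
loan_id=110: ✗
loan_id=111: ✓ → 215
loan_id=112: ✓ → 1087
term_mo_sum = 1201 + 187 + 1585 + 182 + 494 + 558 + 1323 + 172 + 2134 + 215 + 1087 = 9138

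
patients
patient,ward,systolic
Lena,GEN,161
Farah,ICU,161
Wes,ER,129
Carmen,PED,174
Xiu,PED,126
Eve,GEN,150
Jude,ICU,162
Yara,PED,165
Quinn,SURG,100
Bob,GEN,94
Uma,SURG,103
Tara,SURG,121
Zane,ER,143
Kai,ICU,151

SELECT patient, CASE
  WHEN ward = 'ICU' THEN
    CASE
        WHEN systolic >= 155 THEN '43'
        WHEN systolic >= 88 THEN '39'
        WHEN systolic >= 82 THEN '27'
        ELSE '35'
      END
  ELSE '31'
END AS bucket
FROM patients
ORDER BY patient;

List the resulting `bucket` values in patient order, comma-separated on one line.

31, 31, 31, 43, 43, 39, 31, 31, 31, 31, 31, 31, 31, 31

patient=Bob: ward='GEN' → outer ELSE → 31
patient=Carmen: ward='PED' → outer ELSE → 31
patient=Eve: ward='GEN' → outer ELSE → 31
patient=Farah: ward='ICU' → inner[systolic >= 155] → 43
patient=Jude: ward='ICU' → inner[systolic >= 155] → 43
patient=Kai: ward='ICU' → inner[systolic >= 88] → 39
patient=Lena: ward='GEN' → outer ELSE → 31
patient=Quinn: ward='SURG' → outer ELSE → 31
patient=Tara: ward='SURG' → outer ELSE → 31
patient=Uma: ward='SURG' → outer ELSE → 31
patient=Wes: ward='ER' → outer ELSE → 31
patient=Xiu: ward='PED' → outer ELSE → 31
patient=Yara: ward='PED' → outer ELSE → 31
patient=Zane: ward='ER' → outer ELSE → 31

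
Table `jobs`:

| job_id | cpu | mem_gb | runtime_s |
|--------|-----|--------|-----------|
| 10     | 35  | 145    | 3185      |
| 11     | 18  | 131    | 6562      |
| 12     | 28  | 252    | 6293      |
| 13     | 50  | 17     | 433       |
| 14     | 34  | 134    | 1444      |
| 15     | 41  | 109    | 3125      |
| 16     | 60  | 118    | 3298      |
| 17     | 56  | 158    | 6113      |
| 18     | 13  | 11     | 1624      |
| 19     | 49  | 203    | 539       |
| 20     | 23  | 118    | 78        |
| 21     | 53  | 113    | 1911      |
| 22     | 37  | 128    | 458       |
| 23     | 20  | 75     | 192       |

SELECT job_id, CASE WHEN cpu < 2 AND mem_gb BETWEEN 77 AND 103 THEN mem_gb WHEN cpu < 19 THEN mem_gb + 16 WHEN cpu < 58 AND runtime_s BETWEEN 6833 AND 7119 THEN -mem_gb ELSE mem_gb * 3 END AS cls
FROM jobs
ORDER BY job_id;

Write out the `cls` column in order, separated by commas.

435, 147, 756, 51, 402, 327, 354, 474, 27, 609, 354, 339, 384, 225

job_id=10: ELSE → 435
job_id=11: cpu < 19 → 147
job_id=12: ELSE → 756
job_id=13: ELSE → 51
job_id=14: ELSE → 402
job_id=15: ELSE → 327
job_id=16: ELSE → 354
job_id=17: ELSE → 474
job_id=18: cpu < 19 → 27
job_id=19: ELSE → 609
job_id=20: ELSE → 354
job_id=21: ELSE → 339
job_id=22: ELSE → 384
job_id=23: ELSE → 225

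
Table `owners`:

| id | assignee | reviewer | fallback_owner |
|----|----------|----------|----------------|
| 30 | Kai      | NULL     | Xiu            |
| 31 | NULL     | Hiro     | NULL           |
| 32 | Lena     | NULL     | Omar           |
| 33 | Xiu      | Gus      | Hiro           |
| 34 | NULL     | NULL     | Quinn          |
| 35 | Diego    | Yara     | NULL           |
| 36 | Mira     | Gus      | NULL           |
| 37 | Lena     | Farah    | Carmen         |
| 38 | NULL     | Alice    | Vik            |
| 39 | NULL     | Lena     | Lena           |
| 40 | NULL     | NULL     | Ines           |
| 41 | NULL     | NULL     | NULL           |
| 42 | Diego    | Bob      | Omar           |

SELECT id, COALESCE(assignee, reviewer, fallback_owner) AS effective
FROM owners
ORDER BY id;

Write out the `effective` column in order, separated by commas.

Kai, Hiro, Lena, Xiu, Quinn, Diego, Mira, Lena, Alice, Lena, Ines, NULL, Diego

id=30: assignee=Kai → Kai
id=31: assignee=NULL, reviewer=Hiro → Hiro
id=32: assignee=Lena → Lena
id=33: assignee=Xiu → Xiu
id=34: assignee=NULL, reviewer=NULL, fallback_owner=Quinn → Quinn
id=35: assignee=Diego → Diego
id=36: assignee=Mira → Mira
id=37: assignee=Lena → Lena
id=38: assignee=NULL, reviewer=Alice → Alice
id=39: assignee=NULL, reviewer=Lena → Lena
id=40: assignee=NULL, reviewer=NULL, fallback_owner=Ines → Ines
id=41: assignee=NULL, reviewer=NULL, fallback_owner=NULL (all NULL) → NULL
id=42: assignee=Diego → Diego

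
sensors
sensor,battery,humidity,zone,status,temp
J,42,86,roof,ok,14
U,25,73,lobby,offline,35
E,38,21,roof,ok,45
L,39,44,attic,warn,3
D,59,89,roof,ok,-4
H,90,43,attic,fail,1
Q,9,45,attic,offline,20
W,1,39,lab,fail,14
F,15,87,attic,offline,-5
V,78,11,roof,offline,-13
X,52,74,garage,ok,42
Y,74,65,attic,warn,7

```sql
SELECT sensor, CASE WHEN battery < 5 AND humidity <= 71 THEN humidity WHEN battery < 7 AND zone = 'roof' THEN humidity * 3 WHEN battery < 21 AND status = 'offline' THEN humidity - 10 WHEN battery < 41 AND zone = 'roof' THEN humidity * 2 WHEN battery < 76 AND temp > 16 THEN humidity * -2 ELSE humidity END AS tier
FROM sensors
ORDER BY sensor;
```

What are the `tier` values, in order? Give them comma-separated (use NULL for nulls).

sensor=D: ELSE → 89
sensor=E: battery < 41 AND zone = 'roof' → 42
sensor=F: battery < 21 AND status = 'offline' → 77
sensor=H: ELSE → 43
sensor=J: ELSE → 86
sensor=L: ELSE → 44
sensor=Q: battery < 21 AND status = 'offline' → 35
sensor=U: battery < 76 AND temp > 16 → -146
sensor=V: ELSE → 11
sensor=W: battery < 5 AND humidity <= 71 → 39
sensor=X: battery < 76 AND temp > 16 → -148
sensor=Y: ELSE → 65

89, 42, 77, 43, 86, 44, 35, -146, 11, 39, -148, 65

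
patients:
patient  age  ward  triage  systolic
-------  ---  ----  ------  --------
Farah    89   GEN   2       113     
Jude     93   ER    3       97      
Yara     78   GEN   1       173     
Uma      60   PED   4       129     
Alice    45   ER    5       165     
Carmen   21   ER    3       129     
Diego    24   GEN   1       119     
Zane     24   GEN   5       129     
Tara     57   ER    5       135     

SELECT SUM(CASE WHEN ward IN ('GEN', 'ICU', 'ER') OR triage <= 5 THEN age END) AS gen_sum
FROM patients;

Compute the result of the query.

patient=Farah: ✓ → 89
patient=Jude: ✓ → 93
patient=Yara: ✓ → 78
patient=Uma: ✓ → 60
patient=Alice: ✓ → 45
patient=Carmen: ✓ → 21
patient=Diego: ✓ → 24
patient=Zane: ✓ → 24
patient=Tara: ✓ → 57
gen_sum = 89 + 93 + 78 + 60 + 45 + 21 + 24 + 24 + 57 = 491

491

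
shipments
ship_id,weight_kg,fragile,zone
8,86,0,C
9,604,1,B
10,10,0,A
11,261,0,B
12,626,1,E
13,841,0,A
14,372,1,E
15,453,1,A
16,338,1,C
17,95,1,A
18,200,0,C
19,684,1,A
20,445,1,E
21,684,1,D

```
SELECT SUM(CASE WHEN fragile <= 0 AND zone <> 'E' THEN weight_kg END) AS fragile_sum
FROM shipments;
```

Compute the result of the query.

ship_id=8: ✓ → 86
ship_id=9: ✗
ship_id=10: ✓ → 10
ship_id=11: ✓ → 261
ship_id=12: ✗
ship_id=13: ✓ → 841
ship_id=14: ✗
ship_id=15: ✗
ship_id=16: ✗
ship_id=17: ✗
ship_id=18: ✓ → 200
ship_id=19: ✗
ship_id=20: ✗
ship_id=21: ✗
fragile_sum = 86 + 10 + 261 + 841 + 200 = 1398

1398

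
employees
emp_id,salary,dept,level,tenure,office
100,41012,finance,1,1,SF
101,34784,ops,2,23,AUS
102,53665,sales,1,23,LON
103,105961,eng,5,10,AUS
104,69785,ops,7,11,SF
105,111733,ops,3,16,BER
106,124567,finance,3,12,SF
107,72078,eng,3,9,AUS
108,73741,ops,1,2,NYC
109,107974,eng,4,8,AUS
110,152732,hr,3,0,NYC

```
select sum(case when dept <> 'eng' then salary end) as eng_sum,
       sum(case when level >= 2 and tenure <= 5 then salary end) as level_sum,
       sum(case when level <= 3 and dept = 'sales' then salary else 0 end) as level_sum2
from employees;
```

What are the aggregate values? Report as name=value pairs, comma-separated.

eng_sum=662019, level_sum=152732, level_sum2=53665

[eng_sum: dept <> 'eng']
emp_id=100: ✓ → 41012
emp_id=101: ✓ → 34784
emp_id=102: ✓ → 53665
emp_id=103: ✗
emp_id=104: ✓ → 69785
emp_id=105: ✓ → 111733
emp_id=106: ✓ → 124567
emp_id=107: ✗
emp_id=108: ✓ → 73741
emp_id=109: ✗
emp_id=110: ✓ → 152732
eng_sum = 41012 + 34784 + 53665 + 69785 + 111733 + 124567 + 73741 + 152732 = 662019
—
[level_sum: level >= 2 and tenure <= 5]
emp_id=100: ✗
emp_id=101: ✗
emp_id=102: ✗
emp_id=103: ✗
emp_id=104: ✗
emp_id=105: ✗
emp_id=106: ✗
emp_id=107: ✗
emp_id=108: ✗
emp_id=109: ✗
emp_id=110: ✓ → 152732
level_sum = 152732
—
[level_sum2: level <= 3 and dept = 'sales']
emp_id=100: ✗
emp_id=101: ✗
emp_id=102: ✓ → 53665
emp_id=103: ✗
emp_id=104: ✗
emp_id=105: ✗
emp_id=106: ✗
emp_id=107: ✗
emp_id=108: ✗
emp_id=109: ✗
emp_id=110: ✗
level_sum2 = 53665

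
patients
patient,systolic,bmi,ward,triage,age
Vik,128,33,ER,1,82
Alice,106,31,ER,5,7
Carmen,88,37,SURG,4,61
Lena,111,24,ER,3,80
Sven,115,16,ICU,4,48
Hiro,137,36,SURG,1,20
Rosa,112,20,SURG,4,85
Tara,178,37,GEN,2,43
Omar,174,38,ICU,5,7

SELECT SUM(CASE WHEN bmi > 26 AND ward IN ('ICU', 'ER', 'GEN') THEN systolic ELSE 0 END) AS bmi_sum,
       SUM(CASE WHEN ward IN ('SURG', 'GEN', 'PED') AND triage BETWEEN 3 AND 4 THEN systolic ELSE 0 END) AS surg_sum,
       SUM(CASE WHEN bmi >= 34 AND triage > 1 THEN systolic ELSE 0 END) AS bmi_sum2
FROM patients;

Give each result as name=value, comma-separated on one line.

bmi_sum=586, surg_sum=200, bmi_sum2=440

[bmi_sum: bmi > 26 AND ward IN ('ICU', 'ER', 'GEN')]
patient=Vik: ✓ → 128
patient=Alice: ✓ → 106
patient=Carmen: ✗
patient=Lena: ✗
patient=Sven: ✗
patient=Hiro: ✗
patient=Rosa: ✗
patient=Tara: ✓ → 178
patient=Omar: ✓ → 174
bmi_sum = 128 + 106 + 178 + 174 = 586
—
[surg_sum: ward IN ('SURG', 'GEN', 'PED') AND triage BETWEEN 3 AND 4]
patient=Vik: ✗
patient=Alice: ✗
patient=Carmen: ✓ → 88
patient=Lena: ✗
patient=Sven: ✗
patient=Hiro: ✗
patient=Rosa: ✓ → 112
patient=Tara: ✗
patient=Omar: ✗
surg_sum = 88 + 112 = 200
—
[bmi_sum2: bmi >= 34 AND triage > 1]
patient=Vik: ✗
patient=Alice: ✗
patient=Carmen: ✓ → 88
patient=Lena: ✗
patient=Sven: ✗
patient=Hiro: ✗
patient=Rosa: ✗
patient=Tara: ✓ → 178
patient=Omar: ✓ → 174
bmi_sum2 = 88 + 178 + 174 = 440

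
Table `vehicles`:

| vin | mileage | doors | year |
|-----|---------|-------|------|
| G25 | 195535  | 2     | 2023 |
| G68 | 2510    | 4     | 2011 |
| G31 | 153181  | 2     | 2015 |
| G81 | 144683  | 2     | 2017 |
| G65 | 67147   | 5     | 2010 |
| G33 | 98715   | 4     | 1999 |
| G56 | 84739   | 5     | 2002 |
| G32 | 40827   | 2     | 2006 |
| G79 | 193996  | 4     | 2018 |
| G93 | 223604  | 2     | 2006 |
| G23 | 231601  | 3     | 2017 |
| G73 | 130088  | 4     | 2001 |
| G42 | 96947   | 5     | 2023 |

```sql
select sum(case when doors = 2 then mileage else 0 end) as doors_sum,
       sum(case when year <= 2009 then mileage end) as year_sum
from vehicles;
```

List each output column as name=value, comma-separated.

doors_sum=757830, year_sum=577973

[doors_sum: doors = 2]
vin=G25: ✓ → 195535
vin=G68: ✗
vin=G31: ✓ → 153181
vin=G81: ✓ → 144683
vin=G65: ✗
vin=G33: ✗
vin=G56: ✗
vin=G32: ✓ → 40827
vin=G79: ✗
vin=G93: ✓ → 223604
vin=G23: ✗
vin=G73: ✗
vin=G42: ✗
doors_sum = 195535 + 153181 + 144683 + 40827 + 223604 = 757830
—
[year_sum: year <= 2009]
vin=G25: ✗
vin=G68: ✗
vin=G31: ✗
vin=G81: ✗
vin=G65: ✗
vin=G33: ✓ → 98715
vin=G56: ✓ → 84739
vin=G32: ✓ → 40827
vin=G79: ✗
vin=G93: ✓ → 223604
vin=G23: ✗
vin=G73: ✓ → 130088
vin=G42: ✗
year_sum = 98715 + 84739 + 40827 + 223604 + 130088 = 577973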